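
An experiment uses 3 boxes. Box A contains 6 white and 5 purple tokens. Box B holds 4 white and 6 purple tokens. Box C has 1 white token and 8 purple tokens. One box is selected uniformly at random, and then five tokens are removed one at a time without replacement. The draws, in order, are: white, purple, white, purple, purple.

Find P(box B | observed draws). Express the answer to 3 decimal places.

Under each hypothesis, the probability of the observed sequence is: P(data | box A) = (6/11)(5/10)(5/9)(4/8)(3/7) = 0.032468; P(data | box B) = (4/10)(6/9)(3/8)(5/7)(4/6) = 0.047619; P(data | box C) = (1/9)(8/8)(0/7) = 0.
Multiplying each by its prior: 1/3 · 0.032468 = 0.010823, 1/3 · 0.047619 = 0.015873, 1/3 · 0 = 0; summing to 0.026696.
Hence P(box B | data) = (0.015873) / (0.026696) = 0.59459.

0.595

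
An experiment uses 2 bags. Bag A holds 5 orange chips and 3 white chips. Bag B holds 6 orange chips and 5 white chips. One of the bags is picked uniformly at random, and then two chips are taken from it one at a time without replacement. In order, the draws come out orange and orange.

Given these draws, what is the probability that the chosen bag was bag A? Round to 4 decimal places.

Under each hypothesis, the probability of the observed sequence is: P(data | bag A) = (5/8)(4/7) = 5/14; P(data | bag B) = (6/11)(5/10) = 3/11.
Multiplying each by its prior: 1/2 · 5/14 = 5/28, 1/2 · 3/11 = 3/22; summing to 97/308.
So P(bag A | data) = (5/28) / (97/308) = 55/97.

0.5670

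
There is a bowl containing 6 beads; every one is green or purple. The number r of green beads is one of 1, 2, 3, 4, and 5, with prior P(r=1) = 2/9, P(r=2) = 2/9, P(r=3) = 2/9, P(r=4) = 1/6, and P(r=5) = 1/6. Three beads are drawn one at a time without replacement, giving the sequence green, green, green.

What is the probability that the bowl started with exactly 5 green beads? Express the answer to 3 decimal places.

0.652

The likelihood of the observed sequence under each hypothesis: P(data | r = 1) = (1/6)(0/5) = 0; P(data | r = 2) = (2/6)(1/5)(0/4) = 0; P(data | r = 3) = (3/6)(2/5)(1/4) = 1/20; P(data | r = 4) = (4/6)(3/5)(2/4) = 1/5; P(data | r = 5) = (5/6)(4/5)(3/4) = 1/2.
Multiplying each by its prior: 2/9 · 0 = 0, 2/9 · 0 = 0, 2/9 · 1/20 = 1/90, 1/6 · 1/5 = 1/30, 1/6 · 1/2 = 1/12; summing to 23/180.
So P(r = 5 | data) = (1/12) / (23/180) = 15/23.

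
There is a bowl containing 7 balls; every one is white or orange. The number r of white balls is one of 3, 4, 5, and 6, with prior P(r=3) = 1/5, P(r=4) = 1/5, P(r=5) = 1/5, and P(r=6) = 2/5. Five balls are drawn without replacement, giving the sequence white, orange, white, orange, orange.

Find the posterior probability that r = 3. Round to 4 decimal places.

Compute the likelihood of the observed sequence for each case: P(data | r = 3) = (3/7)(4/6)(2/5)(3/4)(2/3) = 2/35; P(data | r = 4) = (4/7)(3/6)(3/5)(2/4)(1/3) = 1/35; P(data | r = 5) = (5/7)(2/6)(4/5)(1/4)(0/3) = 0; P(data | r = 6) = (6/7)(1/6)(5/5)(0/4) = 0.
Weighting by the prior gives 1/5 · 2/35 = 2/175, 1/5 · 1/35 = 1/175, 1/5 · 0 = 0, 2/5 · 0 = 0; summing to 3/175.
By Bayes' rule, P(r = 3 | data) = (2/175) / (3/175) = 2/3.

0.6667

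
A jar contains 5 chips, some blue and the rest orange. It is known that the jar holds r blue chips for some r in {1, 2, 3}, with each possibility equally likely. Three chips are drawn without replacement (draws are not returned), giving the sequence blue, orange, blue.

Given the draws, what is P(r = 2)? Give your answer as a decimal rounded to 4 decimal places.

0.3333

The likelihood of the observed sequence under each hypothesis: P(data | r = 1) = (1/5)(4/4)(0/3) = 0; P(data | r = 2) = (2/5)(3/4)(1/3) = 1/10; P(data | r = 3) = (3/5)(2/4)(2/3) = 1/5.
Weighting by the prior gives 1/3 · 0 = 0, 1/3 · 1/10 = 1/30, 1/3 · 1/5 = 1/15; these sum to 1/10.
Therefore the posterior P(r = 2 | data) = (1/30) / (1/10) = 1/3.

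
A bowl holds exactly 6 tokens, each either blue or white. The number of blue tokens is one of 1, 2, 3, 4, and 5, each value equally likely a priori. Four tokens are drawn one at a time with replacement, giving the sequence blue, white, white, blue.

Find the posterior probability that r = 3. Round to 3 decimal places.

For each hypothesis, P(data | H) works out to: P(data | r = 1) = (1/6)(5/6)(5/6)(1/6) = 0.01929; P(data | r = 2) = (2/6)(4/6)(4/6)(2/6) = 0.049383; P(data | r = 3) = (3/6)(3/6)(3/6)(3/6) = 0.0625; P(data | r = 4) = (4/6)(2/6)(2/6)(4/6) = 0.049383; P(data | r = 5) = (5/6)(1/6)(1/6)(5/6) = 0.01929.
Weighting by the prior gives 1/5 · 0.01929 = 0.003858, 1/5 · 0.049383 = 0.0098765, 1/5 · 0.0625 = 0.0125, 1/5 · 0.049383 = 0.0098765, 1/5 · 0.01929 = 0.003858; summing to 0.039969.
Therefore the posterior P(r = 3 | data) = (0.0125) / (0.039969) = 0.31274.

0.313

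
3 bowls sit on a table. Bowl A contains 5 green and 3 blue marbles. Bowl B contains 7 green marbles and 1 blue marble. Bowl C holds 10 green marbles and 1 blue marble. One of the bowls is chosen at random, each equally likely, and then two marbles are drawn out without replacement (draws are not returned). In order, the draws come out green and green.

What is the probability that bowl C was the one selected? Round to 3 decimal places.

0.425

For each hypothesis, P(data | H) works out to: P(data | bowl A) = (5/8)(4/7) = 5/14; P(data | bowl B) = (7/8)(6/7) = 3/4; P(data | bowl C) = (10/11)(9/10) = 9/11.
The prior-weighted likelihoods are 1/3 · 5/14 = 5/42, 1/3 · 3/4 = 1/4, 1/3 · 9/11 = 3/11; summing to 593/924.
Therefore the posterior P(bowl C | data) = (3/11) / (593/924) = 252/593.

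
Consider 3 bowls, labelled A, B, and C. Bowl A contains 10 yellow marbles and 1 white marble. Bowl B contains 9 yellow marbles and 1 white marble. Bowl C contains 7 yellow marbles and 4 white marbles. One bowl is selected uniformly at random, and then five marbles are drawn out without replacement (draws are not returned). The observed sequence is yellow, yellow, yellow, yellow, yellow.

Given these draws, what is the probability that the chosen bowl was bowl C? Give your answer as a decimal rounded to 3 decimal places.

0.042

For each hypothesis, P(data | H) works out to: P(data | bowl A) = (10/11)(9/10)(8/9)(7/8)(6/7) = 6/11; P(data | bowl B) = (9/10)(8/9)(7/8)(6/7)(5/6) = 1/2; P(data | bowl C) = (7/11)(6/10)(5/9)(4/8)(3/7) = 1/22.
Multiplying each by its prior: 1/3 · 6/11 = 2/11, 1/3 · 1/2 = 1/6, 1/3 · 1/22 = 1/66; with total 4/11.
By Bayes' rule, P(bowl C | data) = (1/66) / (4/11) = 1/24.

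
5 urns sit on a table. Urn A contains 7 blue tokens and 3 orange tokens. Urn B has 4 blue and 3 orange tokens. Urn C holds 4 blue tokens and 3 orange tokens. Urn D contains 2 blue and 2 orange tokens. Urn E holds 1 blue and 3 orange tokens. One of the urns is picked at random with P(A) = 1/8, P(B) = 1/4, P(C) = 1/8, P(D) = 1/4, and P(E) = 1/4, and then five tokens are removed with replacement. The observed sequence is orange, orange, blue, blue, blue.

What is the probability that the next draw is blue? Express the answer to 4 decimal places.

Compute the likelihood of the observed sequence for each case: P(data | urn A) = (3/10)(3/10)(7/10)(7/10)(7/10) = 0.03087; P(data | urn B) = (3/7)(3/7)(4/7)(4/7)(4/7) = 0.034271; P(data | urn C) = (3/7)(3/7)(4/7)(4/7)(4/7) = 0.034271; P(data | urn D) = (2/4)(2/4)(2/4)(2/4)(2/4) = 0.03125; P(data | urn E) = (3/4)(3/4)(1/4)(1/4)(1/4) = 0.0087891.
The prior-weighted likelihoods are 1/8 · 0.03087 = 0.0038588, 1/4 · 0.034271 = 0.0085679, 1/8 · 0.034271 = 0.0042839, 1/4 · 0.03125 = 0.0078125, 1/4 · 0.0087891 = 0.0021973; with total 0.02672.
The posterior is then P(urn A | data) = 0.14441, P(urn B | data) = 0.32065, P(urn C | data) = 0.16032, P(urn D | data) = 0.29238, P(urn E | data) = 0.082232.
Averaging over the posterior, P(blue next | data) = (7/10)(0.14441) + (4/7)(0.32065) + (4/7)(0.16032) + (1/2)(0.29238) + (1/4)(0.082232) = 0.54268.

0.5427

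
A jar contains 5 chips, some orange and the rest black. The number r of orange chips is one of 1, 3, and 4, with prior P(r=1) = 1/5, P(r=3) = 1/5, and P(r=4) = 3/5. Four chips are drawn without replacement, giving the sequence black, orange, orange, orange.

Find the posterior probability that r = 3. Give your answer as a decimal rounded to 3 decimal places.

0.143

Compute the likelihood of the observed sequence for each case: P(data | r = 1) = (4/5)(1/4)(0/3) = 0; P(data | r = 3) = (2/5)(3/4)(2/3)(1/2) = 1/10; P(data | r = 4) = (1/5)(4/4)(3/3)(2/2) = 1/5.
The prior-weighted likelihoods are 1/5 · 0 = 0, 1/5 · 1/10 = 1/50, 3/5 · 1/5 = 3/25; with total 7/50.
So P(r = 3 | data) = (1/50) / (7/50) = 1/7.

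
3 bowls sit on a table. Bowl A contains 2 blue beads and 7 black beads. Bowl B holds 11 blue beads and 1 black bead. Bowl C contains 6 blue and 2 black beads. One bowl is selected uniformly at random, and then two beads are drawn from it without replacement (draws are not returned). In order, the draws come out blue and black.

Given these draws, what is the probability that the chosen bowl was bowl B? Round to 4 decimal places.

0.1694

For each hypothesis, P(data | H) works out to: P(data | bowl A) = (2/9)(7/8) = 7/36; P(data | bowl B) = (11/12)(1/11) = 1/12; P(data | bowl C) = (6/8)(2/7) = 3/14.
The prior-weighted likelihoods are 1/3 · 7/36 = 7/108, 1/3 · 1/12 = 1/36, 1/3 · 3/14 = 1/14; these sum to 31/189.
Therefore the posterior P(bowl B | data) = (1/36) / (31/189) = 21/124.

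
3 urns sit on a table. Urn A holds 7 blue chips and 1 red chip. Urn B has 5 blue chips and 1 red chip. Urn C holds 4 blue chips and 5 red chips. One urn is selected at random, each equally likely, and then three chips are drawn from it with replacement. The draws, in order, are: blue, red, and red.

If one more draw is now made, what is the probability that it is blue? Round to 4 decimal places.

0.5300

Compute the likelihood of the observed sequence for each case: P(data | urn A) = (7/8)(1/8)(1/8) = 0.013672; P(data | urn B) = (5/6)(1/6)(1/6) = 0.023148; P(data | urn C) = (4/9)(5/9)(5/9) = 0.13717.
The prior-weighted likelihoods are 1/3 · 0.013672 = 0.0045573, 1/3 · 0.023148 = 0.007716, 1/3 · 0.13717 = 0.045725; these sum to 0.057998.
Normalising, the posterior is P(urn A | data) = 0.078577, P(urn B | data) = 0.13304, P(urn C | data) = 0.78838.
The predictive probability is P(blue next | data) = (7/8)(0.078577) + (5/6)(0.13304) + (4/9)(0.78838) = 0.53001.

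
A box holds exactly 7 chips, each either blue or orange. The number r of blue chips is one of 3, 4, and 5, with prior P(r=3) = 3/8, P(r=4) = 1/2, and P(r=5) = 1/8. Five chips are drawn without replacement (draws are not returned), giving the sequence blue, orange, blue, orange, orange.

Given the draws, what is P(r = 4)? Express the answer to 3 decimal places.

Compute the likelihood of the observed sequence for each case: P(data | r = 3) = (3/7)(4/6)(2/5)(3/4)(2/3) = 2/35; P(data | r = 4) = (4/7)(3/6)(3/5)(2/4)(1/3) = 1/35; P(data | r = 5) = (5/7)(2/6)(4/5)(1/4)(0/3) = 0.
Multiplying each by its prior: 3/8 · 2/35 = 3/140, 1/2 · 1/35 = 1/70, 1/8 · 0 = 0; with total 1/28.
By Bayes' rule, P(r = 4 | data) = (1/70) / (1/28) = 2/5.

0.400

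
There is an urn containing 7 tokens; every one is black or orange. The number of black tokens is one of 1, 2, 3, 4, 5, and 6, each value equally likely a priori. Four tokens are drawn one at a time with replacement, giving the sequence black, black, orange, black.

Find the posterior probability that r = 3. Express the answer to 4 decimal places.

Under each hypothesis, the probability of the observed sequence is: P(data | r = 1) = (1/7)(1/7)(6/7)(1/7) = 0.002499; P(data | r = 2) = (2/7)(2/7)(5/7)(2/7) = 0.01666; P(data | r = 3) = (3/7)(3/7)(4/7)(3/7) = 0.044981; P(data | r = 4) = (4/7)(4/7)(3/7)(4/7) = 0.079967; P(data | r = 5) = (5/7)(5/7)(2/7)(5/7) = 0.10412; P(data | r = 6) = (6/7)(6/7)(1/7)(6/7) = 0.089963.
Multiplying each by its prior: 1/6 · 0.002499 = 0.00041649, 1/6 · 0.01666 = 0.0027766, 1/6 · 0.044981 = 0.0074969, 1/6 · 0.079967 = 0.013328, 1/6 · 0.10412 = 0.017354, 1/6 · 0.089963 = 0.014994; summing to 0.056365.
Therefore the posterior P(r = 3 | data) = (0.0074969) / (0.056365) = 0.133.

0.1330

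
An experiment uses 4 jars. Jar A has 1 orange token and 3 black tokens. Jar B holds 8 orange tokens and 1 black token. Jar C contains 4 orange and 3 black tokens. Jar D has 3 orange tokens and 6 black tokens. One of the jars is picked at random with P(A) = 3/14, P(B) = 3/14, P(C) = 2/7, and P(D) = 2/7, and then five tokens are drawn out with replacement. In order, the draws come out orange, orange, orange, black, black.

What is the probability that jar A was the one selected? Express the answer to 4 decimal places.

0.1033

The likelihood of the observed sequence under each hypothesis: P(data | jar A) = (1/4)(1/4)(1/4)(3/4)(3/4) = 0.0087891; P(data | jar B) = (8/9)(8/9)(8/9)(1/9)(1/9) = 0.0086708; P(data | jar C) = (4/7)(4/7)(4/7)(3/7)(3/7) = 0.034271; P(data | jar D) = (3/9)(3/9)(3/9)(6/9)(6/9) = 0.016461.
Multiplying each by its prior: 3/14 · 0.0087891 = 0.0018834, 3/14 · 0.0086708 = 0.001858, 2/7 · 0.034271 = 0.0097918, 2/7 · 0.016461 = 0.0047031; with total 0.018236.
Hence P(jar A | data) = (0.0018834) / (0.018236) = 0.10328.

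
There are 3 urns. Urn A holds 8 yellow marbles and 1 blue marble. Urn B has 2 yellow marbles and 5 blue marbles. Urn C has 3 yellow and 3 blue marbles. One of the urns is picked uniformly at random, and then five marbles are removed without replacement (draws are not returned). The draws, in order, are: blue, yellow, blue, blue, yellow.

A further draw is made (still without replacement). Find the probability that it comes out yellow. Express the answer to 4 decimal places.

0.5122

The likelihood of the observed sequence under each hypothesis: P(data | urn A) = (1/9)(8/8)(0/7) = 0; P(data | urn B) = (5/7)(2/6)(4/5)(3/4)(1/3) = 0.047619; P(data | urn C) = (3/6)(3/5)(2/4)(1/3)(2/2) = 0.05.
Multiplying each by its prior: 1/3 · 0 = 0, 1/3 · 0.047619 = 0.015873, 1/3 · 0.05 = 0.016667; with total 0.03254.
Normalising, the posterior is P(urn A | data) = 0, P(urn B | data) = 0.4878, P(urn C | data) = 0.5122.
The predictive probability is P(yellow next | data) = (0)(0.4878) + (1)(0.5122) = 0.5122.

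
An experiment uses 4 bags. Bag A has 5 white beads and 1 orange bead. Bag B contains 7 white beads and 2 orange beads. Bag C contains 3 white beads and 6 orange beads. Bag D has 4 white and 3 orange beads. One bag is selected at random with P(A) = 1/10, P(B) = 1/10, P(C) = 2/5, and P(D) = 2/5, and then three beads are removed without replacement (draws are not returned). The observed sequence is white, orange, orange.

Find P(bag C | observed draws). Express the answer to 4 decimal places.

Compute the likelihood of the observed sequence for each case: P(data | bag A) = (5/6)(1/5)(0/4) = 0; P(data | bag B) = (7/9)(2/8)(1/7) = 0.027778; P(data | bag C) = (3/9)(6/8)(5/7) = 0.17857; P(data | bag D) = (4/7)(3/6)(2/5) = 0.11429.
Weighting by the prior gives 1/10 · 0 = 0, 1/10 · 0.027778 = 0.0027778, 2/5 · 0.17857 = 0.071429, 2/5 · 0.11429 = 0.045714; these sum to 0.11992.
By Bayes' rule, P(bag C | data) = (0.071429) / (0.11992) = 0.59563.

0.5956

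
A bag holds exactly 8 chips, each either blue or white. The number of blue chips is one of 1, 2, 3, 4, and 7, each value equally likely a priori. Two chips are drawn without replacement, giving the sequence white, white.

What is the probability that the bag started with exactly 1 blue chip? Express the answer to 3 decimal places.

Compute the likelihood of the observed sequence for each case: P(data | r = 1) = (7/8)(6/7) = 3/4; P(data | r = 2) = (6/8)(5/7) = 15/28; P(data | r = 3) = (5/8)(4/7) = 5/14; P(data | r = 4) = (4/8)(3/7) = 3/14; P(data | r = 7) = (1/8)(0/7) = 0.
The prior-weighted likelihoods are 1/5 · 3/4 = 3/20, 1/5 · 15/28 = 3/28, 1/5 · 5/14 = 1/14, 1/5 · 3/14 = 3/70, 1/5 · 0 = 0; with total 13/35.
So P(r = 1 | data) = (3/20) / (13/35) = 21/52.

0.404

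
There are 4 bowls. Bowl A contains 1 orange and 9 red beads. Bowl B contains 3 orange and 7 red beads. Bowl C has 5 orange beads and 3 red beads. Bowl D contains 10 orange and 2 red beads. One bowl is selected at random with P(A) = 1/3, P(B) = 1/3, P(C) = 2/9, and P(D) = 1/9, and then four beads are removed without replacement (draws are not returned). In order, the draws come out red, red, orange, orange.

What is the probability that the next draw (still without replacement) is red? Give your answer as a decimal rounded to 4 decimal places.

Under each hypothesis, the probability of the observed sequence is: P(data | bowl A) = (9/10)(8/9)(1/8)(0/7) = 0; P(data | bowl B) = (7/10)(6/9)(3/8)(2/7) = 0.05; P(data | bowl C) = (3/8)(2/7)(5/6)(4/5) = 0.071429; P(data | bowl D) = (2/12)(1/11)(10/10)(9/9) = 0.015152.
Weighting by the prior gives 1/3 · 0 = 0, 1/3 · 0.05 = 0.016667, 2/9 · 0.071429 = 0.015873, 1/9 · 0.015152 = 0.0016835; these sum to 0.034223.
The posterior is then P(bowl A | data) = 0, P(bowl B | data) = 0.487, P(bowl C | data) = 0.46381, P(bowl D | data) = 0.049192.
So P(red next | data) = Σ P(red next | H) P(H | data) = (5/6)(0.487) + (1/4)(0.46381) + (0)(0.049192) = 0.52178.

0.5218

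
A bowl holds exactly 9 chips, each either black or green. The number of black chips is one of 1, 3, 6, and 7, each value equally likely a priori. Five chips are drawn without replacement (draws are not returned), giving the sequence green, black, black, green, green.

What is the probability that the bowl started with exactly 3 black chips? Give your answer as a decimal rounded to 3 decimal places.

Under each hypothesis, the probability of the observed sequence is: P(data | r = 1) = (8/9)(1/8)(0/7) = 0; P(data | r = 3) = (6/9)(3/8)(2/7)(5/6)(4/5) = 1/21; P(data | r = 6) = (3/9)(6/8)(5/7)(2/6)(1/5) = 1/84; P(data | r = 7) = (2/9)(7/8)(6/7)(1/6)(0/5) = 0.
Weighting by the prior gives 1/4 · 0 = 0, 1/4 · 1/21 = 1/84, 1/4 · 1/84 = 1/336, 1/4 · 0 = 0; with total 5/336.
Therefore the posterior P(r = 3 | data) = (1/84) / (5/336) = 4/5.

0.800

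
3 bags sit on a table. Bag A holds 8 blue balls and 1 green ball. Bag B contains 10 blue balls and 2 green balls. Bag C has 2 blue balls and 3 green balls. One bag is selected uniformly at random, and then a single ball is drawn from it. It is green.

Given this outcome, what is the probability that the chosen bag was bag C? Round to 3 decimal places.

0.684

For each hypothesis, P(data | H) works out to: P(data | bag A) = (1/9) = 1/9; P(data | bag B) = (2/12) = 1/6; P(data | bag C) = (3/5) = 3/5.
The prior-weighted likelihoods are 1/3 · 1/9 = 1/27, 1/3 · 1/6 = 1/18, 1/3 · 3/5 = 1/5; these sum to 79/270.
So P(bag C | data) = (1/5) / (79/270) = 54/79.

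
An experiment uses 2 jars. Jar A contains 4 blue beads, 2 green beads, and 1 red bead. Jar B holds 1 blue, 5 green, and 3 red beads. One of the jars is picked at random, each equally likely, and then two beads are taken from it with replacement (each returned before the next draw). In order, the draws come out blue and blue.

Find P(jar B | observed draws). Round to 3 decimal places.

0.036

Compute the likelihood of the observed sequence for each case: P(data | jar A) = (4/7)(4/7) = 0.32653; P(data | jar B) = (1/9)(1/9) = 0.012346.
The prior-weighted likelihoods are 1/2 · 0.32653 = 0.16327, 1/2 · 0.012346 = 0.0061728; these sum to 0.16944.
Therefore the posterior P(jar B | data) = (0.0061728) / (0.16944) = 0.036431.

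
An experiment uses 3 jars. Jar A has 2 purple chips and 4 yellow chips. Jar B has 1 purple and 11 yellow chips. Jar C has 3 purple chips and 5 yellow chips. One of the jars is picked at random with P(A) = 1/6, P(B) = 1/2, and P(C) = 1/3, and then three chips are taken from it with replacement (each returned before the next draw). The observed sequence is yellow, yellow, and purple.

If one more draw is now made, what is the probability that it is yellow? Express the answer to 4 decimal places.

0.7286

The likelihood of the observed sequence under each hypothesis: P(data | jar A) = (4/6)(4/6)(2/6) = 0.14815; P(data | jar B) = (11/12)(11/12)(1/12) = 0.070023; P(data | jar C) = (5/8)(5/8)(3/8) = 0.14648.
Multiplying each by its prior: 1/6 · 0.14815 = 0.024691, 1/2 · 0.070023 = 0.035012, 1/3 · 0.14648 = 0.048828; with total 0.10853.
Normalising, the posterior is P(jar A | data) = 0.2275, P(jar B | data) = 0.32259, P(jar C | data) = 0.4499.
Averaging over the posterior, P(yellow next | data) = (2/3)(0.2275) + (11/12)(0.32259) + (5/8)(0.4499) = 0.72857.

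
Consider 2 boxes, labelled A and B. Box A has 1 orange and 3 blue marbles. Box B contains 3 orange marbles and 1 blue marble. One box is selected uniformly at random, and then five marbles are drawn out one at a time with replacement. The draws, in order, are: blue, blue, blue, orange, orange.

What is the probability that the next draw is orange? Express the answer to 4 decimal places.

For each hypothesis, P(data | H) works out to: P(data | box A) = (3/4)(3/4)(3/4)(1/4)(1/4) = 0.026367; P(data | box B) = (1/4)(1/4)(1/4)(3/4)(3/4) = 0.0087891.
The prior-weighted likelihoods are 1/2 · 0.026367 = 0.013184, 1/2 · 0.0087891 = 0.0043945; with total 0.017578.
Dividing through by the total gives posterior P(box A | data) = 0.75, P(box B | data) = 0.25.
The predictive probability is P(orange next | data) = (1/4)(0.75) + (3/4)(0.25) = 0.375.

0.3750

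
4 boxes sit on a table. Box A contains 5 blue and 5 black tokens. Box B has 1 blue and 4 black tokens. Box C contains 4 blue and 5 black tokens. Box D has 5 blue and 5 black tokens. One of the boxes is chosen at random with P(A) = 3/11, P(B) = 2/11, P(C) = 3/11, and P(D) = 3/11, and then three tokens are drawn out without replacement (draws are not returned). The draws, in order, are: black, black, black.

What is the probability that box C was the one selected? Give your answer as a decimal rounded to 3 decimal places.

0.216

Under each hypothesis, the probability of the observed sequence is: P(data | box A) = (5/10)(4/9)(3/8) = 1/12; P(data | box B) = (4/5)(3/4)(2/3) = 2/5; P(data | box C) = (5/9)(4/8)(3/7) = 5/42; P(data | box D) = (5/10)(4/9)(3/8) = 1/12.
The prior-weighted likelihoods are 3/11 · 1/12 = 1/44, 2/11 · 2/5 = 4/55, 3/11 · 5/42 = 5/154, 3/11 · 1/12 = 1/44; with total 58/385.
So P(box C | data) = (5/154) / (58/385) = 25/116.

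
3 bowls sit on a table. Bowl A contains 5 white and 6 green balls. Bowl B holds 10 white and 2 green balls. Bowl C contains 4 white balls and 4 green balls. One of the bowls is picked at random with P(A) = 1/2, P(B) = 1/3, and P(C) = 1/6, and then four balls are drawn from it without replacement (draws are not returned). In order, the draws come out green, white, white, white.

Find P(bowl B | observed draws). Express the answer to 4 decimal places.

Compute the likelihood of the observed sequence for each case: P(data | bowl A) = (6/11)(5/10)(4/9)(3/8) = 0.045455; P(data | bowl B) = (2/12)(10/11)(9/10)(8/9) = 0.12121; P(data | bowl C) = (4/8)(4/7)(3/6)(2/5) = 0.057143.
Weighting by the prior gives 1/2 · 0.045455 = 0.022727, 1/3 · 0.12121 = 0.040404, 1/6 · 0.057143 = 0.0095238; with total 0.072655.
So P(bowl B | data) = (0.040404) / (0.072655) = 0.55611.

0.5561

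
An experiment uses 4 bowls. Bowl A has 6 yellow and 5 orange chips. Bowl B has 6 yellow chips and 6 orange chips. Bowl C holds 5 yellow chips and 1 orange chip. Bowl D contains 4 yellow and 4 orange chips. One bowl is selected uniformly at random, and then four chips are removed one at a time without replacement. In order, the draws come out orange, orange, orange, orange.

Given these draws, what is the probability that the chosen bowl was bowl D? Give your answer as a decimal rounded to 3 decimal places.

Under each hypothesis, the probability of the observed sequence is: P(data | bowl A) = (5/11)(4/10)(3/9)(2/8) = 0.015152; P(data | bowl B) = (6/12)(5/11)(4/10)(3/9) = 0.030303; P(data | bowl C) = (1/6)(0/5) = 0; P(data | bowl D) = (4/8)(3/7)(2/6)(1/5) = 0.014286.
The prior-weighted likelihoods are 1/4 · 0.015152 = 0.0037879, 1/4 · 0.030303 = 0.0075758, 1/4 · 0 = 0, 1/4 · 0.014286 = 0.0035714; with total 0.014935.
So P(bowl D | data) = (0.0035714) / (0.014935) = 0.23913.

0.239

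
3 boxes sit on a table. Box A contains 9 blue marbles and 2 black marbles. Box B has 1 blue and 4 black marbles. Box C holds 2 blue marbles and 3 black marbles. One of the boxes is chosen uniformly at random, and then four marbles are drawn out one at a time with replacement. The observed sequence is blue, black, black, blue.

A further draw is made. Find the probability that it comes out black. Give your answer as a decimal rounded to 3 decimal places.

For each hypothesis, P(data | H) works out to: P(data | box A) = (9/11)(2/11)(2/11)(9/11) = 0.02213; P(data | box B) = (1/5)(4/5)(4/5)(1/5) = 0.0256; P(data | box C) = (2/5)(3/5)(3/5)(2/5) = 0.0576.
The prior-weighted likelihoods are 1/3 · 0.02213 = 0.0073765, 1/3 · 0.0256 = 0.0085333, 1/3 · 0.0576 = 0.0192; with total 0.03511.
Dividing through by the total gives posterior P(box A | data) = 0.2101, P(box B | data) = 0.24305, P(box C | data) = 0.54685.
The predictive probability is P(black next | data) = (2/11)(0.2101) + (4/5)(0.24305) + (3/5)(0.54685) = 0.56075.

0.561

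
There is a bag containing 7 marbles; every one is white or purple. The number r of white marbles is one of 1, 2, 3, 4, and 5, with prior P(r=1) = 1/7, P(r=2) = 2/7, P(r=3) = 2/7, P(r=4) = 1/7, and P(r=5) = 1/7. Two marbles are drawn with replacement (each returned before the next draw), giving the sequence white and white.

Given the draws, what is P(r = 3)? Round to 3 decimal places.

Compute the likelihood of the observed sequence for each case: P(data | r = 1) = (1/7)(1/7) = 1/49; P(data | r = 2) = (2/7)(2/7) = 4/49; P(data | r = 3) = (3/7)(3/7) = 9/49; P(data | r = 4) = (4/7)(4/7) = 16/49; P(data | r = 5) = (5/7)(5/7) = 25/49.
The prior-weighted likelihoods are 1/7 · 1/49 = 1/343, 2/7 · 4/49 = 8/343, 2/7 · 9/49 = 18/343, 1/7 · 16/49 = 16/343, 1/7 · 25/49 = 25/343; with total 68/343.
Therefore the posterior P(r = 3 | data) = (18/343) / (68/343) = 9/34.

0.265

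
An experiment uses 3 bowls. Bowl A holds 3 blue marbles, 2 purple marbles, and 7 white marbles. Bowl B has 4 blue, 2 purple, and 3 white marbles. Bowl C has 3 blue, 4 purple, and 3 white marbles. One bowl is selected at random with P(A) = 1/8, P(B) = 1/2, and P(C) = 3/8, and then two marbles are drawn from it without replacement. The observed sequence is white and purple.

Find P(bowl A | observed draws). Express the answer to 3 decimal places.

Compute the likelihood of the observed sequence for each case: P(data | bowl A) = (7/12)(2/11) = 0.10606; P(data | bowl B) = (3/9)(2/8) = 0.083333; P(data | bowl C) = (3/10)(4/9) = 0.13333.
The prior-weighted likelihoods are 1/8 · 0.10606 = 0.013258, 1/2 · 0.083333 = 0.041667, 3/8 · 0.13333 = 0.05; summing to 0.10492.
By Bayes' rule, P(bowl A | data) = (0.013258) / (0.10492) = 0.12635.

0.126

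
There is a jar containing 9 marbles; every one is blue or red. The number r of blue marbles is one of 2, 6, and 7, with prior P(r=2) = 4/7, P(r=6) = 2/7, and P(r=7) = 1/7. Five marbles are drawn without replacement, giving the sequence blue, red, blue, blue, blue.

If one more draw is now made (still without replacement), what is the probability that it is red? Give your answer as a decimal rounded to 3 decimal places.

0.391

Compute the likelihood of the observed sequence for each case: P(data | r = 2) = (2/9)(7/8)(1/7)(0/6) = 0; P(data | r = 6) = (6/9)(3/8)(5/7)(4/6)(3/5) = 1/14; P(data | r = 7) = (7/9)(2/8)(6/7)(5/6)(4/5) = 1/9.
Multiplying each by its prior: 4/7 · 0 = 0, 2/7 · 1/14 = 1/49, 1/7 · 1/9 = 1/63; summing to 16/441.
Dividing through by the total gives posterior P(r = 2 | data) = 0, P(r = 6 | data) = 9/16, P(r = 7 | data) = 7/16.
So P(red next | data) = Σ P(red next | H) P(H | data) = (1/2)(9/16) + (1/4)(7/16) = 25/64.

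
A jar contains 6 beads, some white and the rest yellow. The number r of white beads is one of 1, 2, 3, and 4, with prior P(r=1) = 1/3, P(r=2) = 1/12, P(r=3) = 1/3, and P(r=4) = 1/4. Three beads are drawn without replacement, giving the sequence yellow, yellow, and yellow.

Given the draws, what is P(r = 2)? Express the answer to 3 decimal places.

Under each hypothesis, the probability of the observed sequence is: P(data | r = 1) = (5/6)(4/5)(3/4) = 1/2; P(data | r = 2) = (4/6)(3/5)(2/4) = 1/5; P(data | r = 3) = (3/6)(2/5)(1/4) = 1/20; P(data | r = 4) = (2/6)(1/5)(0/4) = 0.
Weighting by the prior gives 1/3 · 1/2 = 1/6, 1/12 · 1/5 = 1/60, 1/3 · 1/20 = 1/60, 1/4 · 0 = 0; these sum to 1/5.
Therefore the posterior P(r = 2 | data) = (1/60) / (1/5) = 1/12.

0.083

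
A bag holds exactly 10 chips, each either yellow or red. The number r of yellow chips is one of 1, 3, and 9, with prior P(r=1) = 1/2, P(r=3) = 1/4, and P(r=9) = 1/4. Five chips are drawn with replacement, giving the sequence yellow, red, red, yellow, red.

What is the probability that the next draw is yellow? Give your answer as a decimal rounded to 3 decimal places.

Under each hypothesis, the probability of the observed sequence is: P(data | r = 1) = (1/10)(9/10)(9/10)(1/10)(9/10) = 0.00729; P(data | r = 3) = (3/10)(7/10)(7/10)(3/10)(7/10) = 0.03087; P(data | r = 9) = (9/10)(1/10)(1/10)(9/10)(1/10) = 0.00081.
Multiplying each by its prior: 1/2 · 0.00729 = 0.003645, 1/4 · 0.03087 = 0.0077175, 1/4 · 0.00081 = 0.0002025; these sum to 0.011565.
Dividing through by the total gives posterior P(r = 1 | data) = 0.31518, P(r = 3 | data) = 0.66732, P(r = 9 | data) = 0.01751.
Averaging over the posterior, P(yellow next | data) = (1/10)(0.31518) + (3/10)(0.66732) + (9/10)(0.01751) = 0.24747.

0.247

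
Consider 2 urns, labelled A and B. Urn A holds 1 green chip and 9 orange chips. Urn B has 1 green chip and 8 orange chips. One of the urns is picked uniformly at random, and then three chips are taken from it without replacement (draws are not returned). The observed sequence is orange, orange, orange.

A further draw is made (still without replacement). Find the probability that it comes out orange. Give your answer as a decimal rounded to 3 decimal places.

0.846

For each hypothesis, P(data | H) works out to: P(data | urn A) = (9/10)(8/9)(7/8) = 7/10; P(data | urn B) = (8/9)(7/8)(6/7) = 2/3.
The prior-weighted likelihoods are 1/2 · 7/10 = 7/20, 1/2 · 2/3 = 1/3; these sum to 41/60.
The posterior is then P(urn A | data) = 21/41, P(urn B | data) = 20/41.
So P(orange next | data) = Σ P(orange next | H) P(H | data) = (6/7)(21/41) + (5/6)(20/41) = 104/123.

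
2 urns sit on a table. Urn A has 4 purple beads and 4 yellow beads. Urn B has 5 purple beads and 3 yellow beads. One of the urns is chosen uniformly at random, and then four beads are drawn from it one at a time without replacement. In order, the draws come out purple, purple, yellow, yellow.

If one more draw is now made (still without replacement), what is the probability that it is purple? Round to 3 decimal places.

For each hypothesis, P(data | H) works out to: P(data | urn A) = (4/8)(3/7)(4/6)(3/5) = 3/35; P(data | urn B) = (5/8)(4/7)(3/6)(2/5) = 1/14.
The prior-weighted likelihoods are 1/2 · 3/35 = 3/70, 1/2 · 1/14 = 1/28; with total 11/140.
The posterior is then P(urn A | data) = 6/11, P(urn B | data) = 5/11.
So P(purple next | data) = Σ P(purple next | H) P(H | data) = (1/2)(6/11) + (3/4)(5/11) = 27/44.

0.614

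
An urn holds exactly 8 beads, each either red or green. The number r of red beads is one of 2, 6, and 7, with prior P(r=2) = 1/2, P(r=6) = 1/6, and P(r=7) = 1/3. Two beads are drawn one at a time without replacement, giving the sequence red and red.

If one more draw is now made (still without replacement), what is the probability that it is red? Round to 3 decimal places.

Compute the likelihood of the observed sequence for each case: P(data | r = 2) = (2/8)(1/7) = 1/28; P(data | r = 6) = (6/8)(5/7) = 15/28; P(data | r = 7) = (7/8)(6/7) = 3/4.
The prior-weighted likelihoods are 1/2 · 1/28 = 1/56, 1/6 · 15/28 = 5/56, 1/3 · 3/4 = 1/4; with total 5/14.
Normalising, the posterior is P(r = 2 | data) = 1/20, P(r = 6 | data) = 1/4, P(r = 7 | data) = 7/10.
The predictive probability is P(red next | data) = (0)(1/20) + (2/3)(1/4) + (5/6)(7/10) = 3/4.

0.750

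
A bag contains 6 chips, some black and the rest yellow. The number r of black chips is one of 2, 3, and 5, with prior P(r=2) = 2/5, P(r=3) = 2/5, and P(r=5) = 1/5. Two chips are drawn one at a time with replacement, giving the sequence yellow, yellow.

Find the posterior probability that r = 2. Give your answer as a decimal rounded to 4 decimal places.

Under each hypothesis, the probability of the observed sequence is: P(data | r = 2) = (4/6)(4/6) = 4/9; P(data | r = 3) = (3/6)(3/6) = 1/4; P(data | r = 5) = (1/6)(1/6) = 1/36.
Multiplying each by its prior: 2/5 · 4/9 = 8/45, 2/5 · 1/4 = 1/10, 1/5 · 1/36 = 1/180; summing to 17/60.
So P(r = 2 | data) = (8/45) / (17/60) = 32/51.

0.6275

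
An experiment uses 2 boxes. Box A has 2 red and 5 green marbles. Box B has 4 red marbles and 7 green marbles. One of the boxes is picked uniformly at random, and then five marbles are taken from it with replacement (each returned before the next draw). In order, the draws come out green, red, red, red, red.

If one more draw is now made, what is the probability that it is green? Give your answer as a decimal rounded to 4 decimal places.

For each hypothesis, P(data | H) works out to: P(data | box A) = (5/7)(2/7)(2/7)(2/7)(2/7) = 0.0047599; P(data | box B) = (7/11)(4/11)(4/11)(4/11)(4/11) = 0.011127.
Weighting by the prior gives 1/2 · 0.0047599 = 0.00238, 1/2 · 0.011127 = 0.0055635; summing to 0.0079434.
Normalising, the posterior is P(box A | data) = 0.29961, P(box B | data) = 0.70039.
Averaging over the posterior, P(green next | data) = (5/7)(0.29961) + (7/11)(0.70039) = 0.65971.

0.6597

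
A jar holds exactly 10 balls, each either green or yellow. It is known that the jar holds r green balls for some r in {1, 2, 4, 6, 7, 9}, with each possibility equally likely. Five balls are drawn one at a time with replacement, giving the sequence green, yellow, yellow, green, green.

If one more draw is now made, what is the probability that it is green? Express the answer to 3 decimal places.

The likelihood of the observed sequence under each hypothesis: P(data | r = 1) = (1/10)(9/10)(9/10)(1/10)(1/10) = 0.00081; P(data | r = 2) = (2/10)(8/10)(8/10)(2/10)(2/10) = 0.00512; P(data | r = 4) = (4/10)(6/10)(6/10)(4/10)(4/10) = 0.02304; P(data | r = 6) = (6/10)(4/10)(4/10)(6/10)(6/10) = 0.03456; P(data | r = 7) = (7/10)(3/10)(3/10)(7/10)(7/10) = 0.03087; P(data | r = 9) = (9/10)(1/10)(1/10)(9/10)(9/10) = 0.00729.
Multiplying each by its prior: 1/6 · 0.00081 = 0.000135, 1/6 · 0.00512 = 0.00085333, 1/6 · 0.02304 = 0.00384, 1/6 · 0.03456 = 0.00576, 1/6 · 0.03087 = 0.005145, 1/6 · 0.00729 = 0.001215; with total 0.016948.
The posterior is then P(r = 1 | data) = 0.0079654, P(r = 2 | data) = 0.050349, P(r = 4 | data) = 0.22657, P(r = 6 | data) = 0.33986, P(r = 7 | data) = 0.30357, P(r = 9 | data) = 0.071688.
So P(green next | data) = Σ P(green next | H) P(H | data) = (1/10)(0.0079654) + (1/5)(0.050349) + (2/5)(0.22657) + (3/5)(0.33986) + (7/10)(0.30357) + (9/10)(0.071688) = 0.58243.

0.582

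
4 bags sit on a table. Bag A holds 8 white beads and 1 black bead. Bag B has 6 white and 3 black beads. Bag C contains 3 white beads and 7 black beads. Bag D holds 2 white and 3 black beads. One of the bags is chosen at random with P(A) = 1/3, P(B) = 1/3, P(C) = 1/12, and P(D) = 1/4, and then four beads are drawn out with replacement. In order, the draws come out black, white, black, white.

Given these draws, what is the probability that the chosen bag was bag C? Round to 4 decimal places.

For each hypothesis, P(data | H) works out to: P(data | bag A) = (1/9)(8/9)(1/9)(8/9) = 0.0097546; P(data | bag B) = (3/9)(6/9)(3/9)(6/9) = 0.049383; P(data | bag C) = (7/10)(3/10)(7/10)(3/10) = 0.0441; P(data | bag D) = (3/5)(2/5)(3/5)(2/5) = 0.0576.
Multiplying each by its prior: 1/3 · 0.0097546 = 0.0032515, 1/3 · 0.049383 = 0.016461, 1/12 · 0.0441 = 0.003675, 1/4 · 0.0576 = 0.0144; summing to 0.037787.
Therefore the posterior P(bag C | data) = (0.003675) / (0.037787) = 0.097255.

0.0973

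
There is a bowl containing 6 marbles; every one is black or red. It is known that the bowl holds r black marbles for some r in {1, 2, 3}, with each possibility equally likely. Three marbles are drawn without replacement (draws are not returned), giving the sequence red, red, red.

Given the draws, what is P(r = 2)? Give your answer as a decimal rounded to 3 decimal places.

0.267

Compute the likelihood of the observed sequence for each case: P(data | r = 1) = (5/6)(4/5)(3/4) = 1/2; P(data | r = 2) = (4/6)(3/5)(2/4) = 1/5; P(data | r = 3) = (3/6)(2/5)(1/4) = 1/20.
The prior-weighted likelihoods are 1/3 · 1/2 = 1/6, 1/3 · 1/5 = 1/15, 1/3 · 1/20 = 1/60; these sum to 1/4.
Hence P(r = 2 | data) = (1/15) / (1/4) = 4/15.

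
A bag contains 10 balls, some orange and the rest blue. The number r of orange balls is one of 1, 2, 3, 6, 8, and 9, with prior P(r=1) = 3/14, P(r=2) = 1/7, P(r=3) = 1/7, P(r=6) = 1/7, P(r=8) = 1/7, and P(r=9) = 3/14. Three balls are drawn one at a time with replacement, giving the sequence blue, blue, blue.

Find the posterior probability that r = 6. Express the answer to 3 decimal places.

0.032

Under each hypothesis, the probability of the observed sequence is: P(data | r = 1) = (9/10)(9/10)(9/10) = 0.729; P(data | r = 2) = (8/10)(8/10)(8/10) = 0.512; P(data | r = 3) = (7/10)(7/10)(7/10) = 0.343; P(data | r = 6) = (4/10)(4/10)(4/10) = 0.064; P(data | r = 8) = (2/10)(2/10)(2/10) = 0.008; P(data | r = 9) = (1/10)(1/10)(1/10) = 0.001.
Multiplying each by its prior: 3/14 · 0.729 = 0.15621, 1/7 · 0.512 = 0.073143, 1/7 · 0.343 = 0.049, 1/7 · 0.064 = 0.0091429, 1/7 · 0.008 = 0.0011429, 3/14 · 0.001 = 0.00021429; with total 0.28886.
Hence P(r = 6 | data) = (0.0091429) / (0.28886) = 0.031652.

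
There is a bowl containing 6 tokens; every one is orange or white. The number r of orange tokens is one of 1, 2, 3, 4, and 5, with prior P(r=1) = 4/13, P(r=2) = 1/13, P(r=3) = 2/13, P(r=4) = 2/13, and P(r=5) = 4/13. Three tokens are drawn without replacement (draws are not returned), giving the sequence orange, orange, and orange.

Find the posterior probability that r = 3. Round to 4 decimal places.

The likelihood of the observed sequence under each hypothesis: P(data | r = 1) = (1/6)(0/5) = 0; P(data | r = 2) = (2/6)(1/5)(0/4) = 0; P(data | r = 3) = (3/6)(2/5)(1/4) = 1/20; P(data | r = 4) = (4/6)(3/5)(2/4) = 1/5; P(data | r = 5) = (5/6)(4/5)(3/4) = 1/2.
Weighting by the prior gives 4/13 · 0 = 0, 1/13 · 0 = 0, 2/13 · 1/20 = 1/130, 2/13 · 1/5 = 2/65, 4/13 · 1/2 = 2/13; with total 5/26.
Hence P(r = 3 | data) = (1/130) / (5/26) = 1/25.

0.0400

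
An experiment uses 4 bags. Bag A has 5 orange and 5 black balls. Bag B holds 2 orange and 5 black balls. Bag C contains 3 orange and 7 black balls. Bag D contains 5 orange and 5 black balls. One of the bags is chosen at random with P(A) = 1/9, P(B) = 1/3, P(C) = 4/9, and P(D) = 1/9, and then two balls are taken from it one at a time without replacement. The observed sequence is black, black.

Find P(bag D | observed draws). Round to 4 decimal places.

Under each hypothesis, the probability of the observed sequence is: P(data | bag A) = (5/10)(4/9) = 0.22222; P(data | bag B) = (5/7)(4/6) = 0.47619; P(data | bag C) = (7/10)(6/9) = 0.46667; P(data | bag D) = (5/10)(4/9) = 0.22222.
The prior-weighted likelihoods are 1/9 · 0.22222 = 0.024691, 1/3 · 0.47619 = 0.15873, 4/9 · 0.46667 = 0.20741, 1/9 · 0.22222 = 0.024691; these sum to 0.41552.
Therefore the posterior P(bag D | data) = (0.024691) / (0.41552) = 0.059423.

0.0594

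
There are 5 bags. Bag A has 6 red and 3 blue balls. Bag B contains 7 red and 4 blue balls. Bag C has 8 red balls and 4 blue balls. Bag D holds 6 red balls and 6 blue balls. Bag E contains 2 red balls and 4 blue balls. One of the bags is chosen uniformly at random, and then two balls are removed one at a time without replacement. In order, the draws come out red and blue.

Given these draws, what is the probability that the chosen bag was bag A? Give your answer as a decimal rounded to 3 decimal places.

For each hypothesis, P(data | H) works out to: P(data | bag A) = (6/9)(3/8) = 0.25; P(data | bag B) = (7/11)(4/10) = 0.25455; P(data | bag C) = (8/12)(4/11) = 0.24242; P(data | bag D) = (6/12)(6/11) = 0.27273; P(data | bag E) = (2/6)(4/5) = 0.26667.
The prior-weighted likelihoods are 1/5 · 0.25 = 0.05, 1/5 · 0.25455 = 0.050909, 1/5 · 0.24242 = 0.048485, 1/5 · 0.27273 = 0.054545, 1/5 · 0.26667 = 0.053333; summing to 0.25727.
By Bayes' rule, P(bag A | data) = (0.05) / (0.25727) = 0.19435.

0.194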